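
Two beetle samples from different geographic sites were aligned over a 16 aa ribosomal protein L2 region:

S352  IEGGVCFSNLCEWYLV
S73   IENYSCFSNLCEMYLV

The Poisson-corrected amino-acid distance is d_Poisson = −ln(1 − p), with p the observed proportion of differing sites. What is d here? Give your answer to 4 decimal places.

The sequences differ at positions 3 (G/N), 4 (G/Y), 5 (V/S), 13 (W/M).
p = 4/16 = 0.250000.
d = −ln(1 − 0.250000) = −ln(0.750000) = 0.2877.

0.2877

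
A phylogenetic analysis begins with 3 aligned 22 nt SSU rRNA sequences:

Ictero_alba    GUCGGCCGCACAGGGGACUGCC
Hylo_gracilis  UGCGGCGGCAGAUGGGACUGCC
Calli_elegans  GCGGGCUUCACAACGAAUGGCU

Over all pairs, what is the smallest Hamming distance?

5

Pairwise Hamming distances:
  Ictero_alba vs Hylo_gracilis: 5
  Ictero_alba vs Calli_elegans: 10
  Hylo_gracilis vs Calli_elegans: 12
The smallest is 5, between Ictero_alba and Hylo_gracilis.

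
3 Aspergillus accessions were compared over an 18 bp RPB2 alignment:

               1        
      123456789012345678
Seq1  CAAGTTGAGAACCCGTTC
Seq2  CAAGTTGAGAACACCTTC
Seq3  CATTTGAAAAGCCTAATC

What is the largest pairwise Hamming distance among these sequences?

Pairwise Hamming distances:
  Seq1 vs Seq2: 2
  Seq1 vs Seq3: 9
  Seq2 vs Seq3: 10
The largest is 10, between Seq2 and Seq3.

10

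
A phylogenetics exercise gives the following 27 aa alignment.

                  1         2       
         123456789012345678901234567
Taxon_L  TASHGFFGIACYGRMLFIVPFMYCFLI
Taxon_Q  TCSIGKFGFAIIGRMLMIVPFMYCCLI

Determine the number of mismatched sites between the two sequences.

8

Mismatches occur at site 2 (A→C), site 4 (H→I), site 6 (F→K), site 9 (I→F), site 11 (C→I), site 12 (Y→I), site 17 (F→M), site 25 (F→C).
That gives 8 mismatches out of 27 aligned sites, so the Hamming distance is 8.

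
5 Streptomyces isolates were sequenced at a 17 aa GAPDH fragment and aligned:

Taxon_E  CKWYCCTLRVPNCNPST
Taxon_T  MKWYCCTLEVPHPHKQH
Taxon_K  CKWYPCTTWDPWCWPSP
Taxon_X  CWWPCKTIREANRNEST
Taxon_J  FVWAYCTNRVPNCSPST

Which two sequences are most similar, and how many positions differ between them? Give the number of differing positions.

6

Pairwise Hamming distances:
  Taxon_E vs Taxon_T: 8
  Taxon_E vs Taxon_K: 7
  Taxon_E vs Taxon_X: 8
  Taxon_E vs Taxon_J: 6
  Taxon_T vs Taxon_K: 11
  Taxon_T vs Taxon_X: 14
  Taxon_T vs Taxon_J: 12
  Taxon_K vs Taxon_X: 13
  Taxon_K vs Taxon_J: 10
  Taxon_X vs Taxon_J: 11
The smallest is 6, between Taxon_E and Taxon_J.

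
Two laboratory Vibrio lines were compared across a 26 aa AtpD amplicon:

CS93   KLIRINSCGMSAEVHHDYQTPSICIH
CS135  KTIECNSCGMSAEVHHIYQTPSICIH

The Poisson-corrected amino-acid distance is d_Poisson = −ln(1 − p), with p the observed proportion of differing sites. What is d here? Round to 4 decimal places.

0.1671

The sequences differ at positions 2 (L/T), 4 (R/E), 5 (I/C), 17 (D/I).
p = 4/26 = 0.153846.
d = −ln(1 − 0.153846) = −ln(0.846154) = 0.1671.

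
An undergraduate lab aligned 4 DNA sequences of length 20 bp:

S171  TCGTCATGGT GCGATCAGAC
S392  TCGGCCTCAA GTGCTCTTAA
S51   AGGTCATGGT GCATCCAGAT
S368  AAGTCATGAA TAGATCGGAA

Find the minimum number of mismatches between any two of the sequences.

Pairwise Hamming distances:
  S171 vs S392: 10
  S171 vs S51: 6
  S171 vs S368: 8
  S392 vs S51: 14
  S392 vs S368: 10
  S51 vs S368: 10
The smallest is 6, between S171 and S51.

6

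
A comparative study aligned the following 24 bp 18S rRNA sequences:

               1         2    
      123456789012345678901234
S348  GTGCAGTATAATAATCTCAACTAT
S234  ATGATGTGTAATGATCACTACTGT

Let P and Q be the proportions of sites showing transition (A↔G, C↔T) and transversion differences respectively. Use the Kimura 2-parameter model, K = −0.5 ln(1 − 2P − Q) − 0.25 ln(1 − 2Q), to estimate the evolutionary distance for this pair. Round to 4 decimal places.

0.4479

Mismatches occur at site 1 (G→A, transition), site 4 (C→A, transversion), site 5 (A→T, transversion), site 8 (A→G, transition), site 13 (A→G, transition), site 17 (T→A, transversion), site 19 (A→T, transversion), site 23 (A→G, transition).
Of the 8 differences, 4 transitions and 4 transversions over 24 sites: P = 4/24 = 0.166667, Q = 4/24 = 0.166667.
d = −0.5·ln(0.499999) − 0.25·ln(0.666666) = −0.5·(-0.693149) − 0.25·(-0.405466) = 0.4479.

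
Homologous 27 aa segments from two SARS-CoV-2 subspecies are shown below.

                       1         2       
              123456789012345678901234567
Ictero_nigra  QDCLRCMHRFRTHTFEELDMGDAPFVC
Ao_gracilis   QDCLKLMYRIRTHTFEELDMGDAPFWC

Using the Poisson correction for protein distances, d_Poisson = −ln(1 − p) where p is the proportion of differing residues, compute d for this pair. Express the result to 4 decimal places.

The sequences differ at positions 5 (R/K), 6 (C/L), 8 (H/Y), 10 (F/I), 26 (V/W).
p = 5/27 = 0.185185.
d = −ln(1 − 0.185185) = −ln(0.814815) = 0.2048.

0.2048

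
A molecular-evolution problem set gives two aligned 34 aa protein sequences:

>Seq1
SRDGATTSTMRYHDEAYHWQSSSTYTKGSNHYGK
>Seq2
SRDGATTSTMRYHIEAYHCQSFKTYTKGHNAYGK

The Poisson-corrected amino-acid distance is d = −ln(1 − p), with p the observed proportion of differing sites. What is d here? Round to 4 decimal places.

Mismatches occur at site 14 (D↔I), site 19 (W↔C), site 22 (S↔F), site 23 (S↔K), site 29 (S↔H), site 31 (H↔A).
p = 6/34 = 0.176471.
d = −ln(1 − 0.176471) = −ln(0.823529) = 0.1942.

0.1942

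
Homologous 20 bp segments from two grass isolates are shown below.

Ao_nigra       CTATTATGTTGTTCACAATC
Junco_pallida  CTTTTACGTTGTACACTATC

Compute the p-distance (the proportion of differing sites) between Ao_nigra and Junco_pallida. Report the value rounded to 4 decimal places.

0.2000

Differing sites — 3:A/T; 7:T/C; 13:T/A; 17:A/T.
There are 4 differences over 20 sites, so p = 4/20 = 0.2000.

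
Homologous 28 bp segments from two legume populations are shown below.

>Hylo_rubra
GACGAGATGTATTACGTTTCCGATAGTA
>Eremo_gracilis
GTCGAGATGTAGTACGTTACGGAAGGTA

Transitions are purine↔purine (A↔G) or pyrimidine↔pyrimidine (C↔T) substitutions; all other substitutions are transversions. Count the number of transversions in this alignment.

Differing sites — 2:A/T (Tv); 12:T/G (Tv); 19:T/A (Tv); 21:C/G (Tv); 24:T/A (Tv); 25:A/G (Ti).
Of the 6 differences, 1 transition and 5 transversions, so the answer is 5.

5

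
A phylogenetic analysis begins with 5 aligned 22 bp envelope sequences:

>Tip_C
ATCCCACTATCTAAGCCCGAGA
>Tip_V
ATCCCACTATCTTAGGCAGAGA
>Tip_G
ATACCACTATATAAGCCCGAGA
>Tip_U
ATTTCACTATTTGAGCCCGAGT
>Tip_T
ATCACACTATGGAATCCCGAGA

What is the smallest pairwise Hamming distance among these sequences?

Pairwise Hamming distances:
  Tip_C vs Tip_V: 3
  Tip_C vs Tip_G: 2
  Tip_C vs Tip_U: 5
  Tip_C vs Tip_T: 4
  Tip_V vs Tip_G: 5
  Tip_V vs Tip_U: 7
  Tip_V vs Tip_T: 7
  Tip_G vs Tip_U: 5
  Tip_G vs Tip_T: 5
  Tip_U vs Tip_T: 7
The smallest is 2, between Tip_C and Tip_G.

2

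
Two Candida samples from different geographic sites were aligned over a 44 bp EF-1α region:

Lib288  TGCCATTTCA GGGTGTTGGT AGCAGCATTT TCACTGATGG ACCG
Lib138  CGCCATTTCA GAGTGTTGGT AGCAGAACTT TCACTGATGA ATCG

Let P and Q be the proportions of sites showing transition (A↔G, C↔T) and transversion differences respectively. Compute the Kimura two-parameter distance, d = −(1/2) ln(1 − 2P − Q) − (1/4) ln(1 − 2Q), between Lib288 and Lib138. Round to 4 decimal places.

Mismatches occur at site 1 (T/C, transition), site 12 (G/A, transition), site 26 (C/A, transversion), site 28 (T/C, transition), site 40 (G/A, transition), site 42 (C/T, transition).
Of the 6 differences, 5 transitions and 1 transversion over 44 sites: P = 5/44 = 0.113636, Q = 1/44 = 0.022727.
d = −0.5·ln(0.750001) − 0.25·ln(0.954546) = −0.5·(-0.287681) − 0.25·(-0.046519) = 0.1555.

0.1555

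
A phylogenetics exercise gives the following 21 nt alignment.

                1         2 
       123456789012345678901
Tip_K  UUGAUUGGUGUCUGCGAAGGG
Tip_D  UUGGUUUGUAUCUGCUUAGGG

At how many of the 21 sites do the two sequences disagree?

Differing sites — 4:A/G; 7:G/U; 10:G/A; 16:G/U; 17:A/U.
That gives 5 mismatches out of 21 aligned sites, so the Hamming distance is 5.

5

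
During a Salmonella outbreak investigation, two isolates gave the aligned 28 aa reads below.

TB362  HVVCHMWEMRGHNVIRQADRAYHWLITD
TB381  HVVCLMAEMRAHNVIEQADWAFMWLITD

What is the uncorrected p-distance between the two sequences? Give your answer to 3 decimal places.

0.250

The sequences differ at positions 5 (H/L), 7 (W/A), 11 (G/A), 16 (R/E), 20 (R/W), 22 (Y/F), 23 (H/M).
There are 7 differences over 28 sites, so p = 7/28 = 0.250.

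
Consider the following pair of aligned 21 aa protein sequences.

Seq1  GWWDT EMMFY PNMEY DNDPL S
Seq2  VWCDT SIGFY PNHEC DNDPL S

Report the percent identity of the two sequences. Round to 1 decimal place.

The sequences differ at positions 1 (G/V), 3 (W/C), 6 (E/S), 7 (M/I), 8 (M/G), 13 (M/H), 15 (Y/C).
14 of the 21 sites match, so the percent identity is 14/21 × 100 = 66.7%.

66.7%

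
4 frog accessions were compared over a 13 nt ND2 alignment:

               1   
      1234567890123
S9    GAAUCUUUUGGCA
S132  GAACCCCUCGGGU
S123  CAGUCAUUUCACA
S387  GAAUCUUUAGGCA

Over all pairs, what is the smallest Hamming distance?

Pairwise Hamming distances:
  S9 vs S132: 6
  S9 vs S123: 5
  S9 vs S387: 1
  S132 vs S123: 10
  S132 vs S387: 6
  S123 vs S387: 6
The smallest is 1, between S9 and S387.

1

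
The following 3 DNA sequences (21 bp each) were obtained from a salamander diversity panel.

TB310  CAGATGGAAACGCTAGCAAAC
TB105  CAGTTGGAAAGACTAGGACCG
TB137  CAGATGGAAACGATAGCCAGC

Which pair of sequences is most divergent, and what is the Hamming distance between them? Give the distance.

Pairwise Hamming distances:
  TB310 vs TB105: 7
  TB310 vs TB137: 3
  TB105 vs TB137: 9
The largest is 9, between TB105 and TB137.

9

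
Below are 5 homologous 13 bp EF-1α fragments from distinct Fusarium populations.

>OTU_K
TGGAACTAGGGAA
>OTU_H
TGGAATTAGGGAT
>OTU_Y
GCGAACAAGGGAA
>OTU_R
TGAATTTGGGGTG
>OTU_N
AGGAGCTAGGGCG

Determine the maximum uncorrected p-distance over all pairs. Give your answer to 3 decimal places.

Pairwise Hamming distances:
  OTU_K vs OTU_H: 2
  OTU_K vs OTU_Y: 3
  OTU_K vs OTU_R: 6
  OTU_K vs OTU_N: 4
  OTU_H vs OTU_Y: 5
  OTU_H vs OTU_R: 5
  OTU_H vs OTU_N: 5
  OTU_Y vs OTU_R: 9
  OTU_Y vs OTU_N: 6
  OTU_R vs OTU_N: 6
The largest is 9 mismatches, between OTU_Y and OTU_R; p = 9/13 = 0.692.

0.692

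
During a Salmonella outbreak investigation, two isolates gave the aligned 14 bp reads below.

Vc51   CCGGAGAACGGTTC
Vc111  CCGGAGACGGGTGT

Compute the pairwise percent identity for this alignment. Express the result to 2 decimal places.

71.43%

Differing sites — 8:A/C; 9:C/G; 13:T/G; 14:C/T.
10 of the 14 sites match, so the percent identity is 10/14 × 100 = 71.43%.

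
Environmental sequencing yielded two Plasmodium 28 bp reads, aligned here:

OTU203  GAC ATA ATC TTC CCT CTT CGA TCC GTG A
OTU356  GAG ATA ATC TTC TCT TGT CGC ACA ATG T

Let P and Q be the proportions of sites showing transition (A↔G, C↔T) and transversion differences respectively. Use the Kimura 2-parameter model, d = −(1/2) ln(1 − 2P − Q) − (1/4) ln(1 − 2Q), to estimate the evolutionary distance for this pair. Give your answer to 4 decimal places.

0.4197

The sequences differ at positions 3 (C/G, transversion), 13 (C/T, transition), 16 (C/T, transition), 17 (T/G, transversion), 21 (A/C, transversion), 22 (T/A, transversion), 24 (C/A, transversion), 25 (G/A, transition), 28 (A/T, transversion).
Of the 9 differences, 3 transitions and 6 transversions over 28 sites: P = 3/28 = 0.107143, Q = 6/28 = 0.214286.
d = −0.5·ln(0.571428) − 0.25·ln(0.571428) = −0.5·(-0.559617) − 0.25·(-0.559617) = 0.4197.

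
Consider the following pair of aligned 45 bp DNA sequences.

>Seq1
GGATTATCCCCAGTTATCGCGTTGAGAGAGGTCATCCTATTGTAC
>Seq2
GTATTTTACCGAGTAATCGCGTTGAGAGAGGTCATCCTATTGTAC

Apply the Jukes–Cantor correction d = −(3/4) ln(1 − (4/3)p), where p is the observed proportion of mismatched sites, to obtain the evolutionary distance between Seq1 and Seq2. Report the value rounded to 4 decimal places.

Differing sites — 2:G/T; 6:A/T; 8:C/A; 11:C/G; 15:T/A.
p = 5/45 = 0.111111.
d = −0.75 · ln(1 − (4/3)·0.111111) = −0.75 · ln(0.851852) = −0.75 · (-0.160342) = 0.1203.

0.1203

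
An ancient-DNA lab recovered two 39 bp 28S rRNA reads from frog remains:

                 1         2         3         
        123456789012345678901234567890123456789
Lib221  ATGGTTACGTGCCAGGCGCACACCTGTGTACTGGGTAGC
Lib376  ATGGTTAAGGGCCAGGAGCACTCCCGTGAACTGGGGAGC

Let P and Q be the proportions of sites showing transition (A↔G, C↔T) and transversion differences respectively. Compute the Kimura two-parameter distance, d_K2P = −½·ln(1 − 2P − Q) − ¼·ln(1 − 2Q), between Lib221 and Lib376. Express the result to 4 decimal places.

The sequences differ at positions 8 (C/A, transversion), 10 (T/G, transversion), 17 (C/A, transversion), 22 (A/T, transversion), 25 (T/C, transition), 29 (T/A, transversion), 36 (T/G, transversion).
Of the 7 differences, 1 transition and 6 transversions over 39 sites: P = 1/39 = 0.025641, Q = 6/39 = 0.153846.
d = −0.5·ln(0.794872) − 0.25·ln(0.692308) = −0.5·(-0.229574) − 0.25·(-0.367724) = 0.2067.

0.2067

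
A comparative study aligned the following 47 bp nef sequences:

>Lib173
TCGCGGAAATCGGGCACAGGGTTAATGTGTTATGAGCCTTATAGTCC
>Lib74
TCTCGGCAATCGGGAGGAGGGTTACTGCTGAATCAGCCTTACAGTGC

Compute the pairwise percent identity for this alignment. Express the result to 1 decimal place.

Mismatches occur at site 3 (G→T), site 7 (A→C), site 15 (C→A), site 16 (A→G), site 17 (C→G), site 25 (A→C), site 28 (T→C), site 29 (G→T), site 30 (T→G), site 31 (T→A), site 34 (G→C), site 42 (T→C), site 46 (C→G).
34 of the 47 sites match, so the percent identity is 34/47 × 100 = 72.3%.

72.3%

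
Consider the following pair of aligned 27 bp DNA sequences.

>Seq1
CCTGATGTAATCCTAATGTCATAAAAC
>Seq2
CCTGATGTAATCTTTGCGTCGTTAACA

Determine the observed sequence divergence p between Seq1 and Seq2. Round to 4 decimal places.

0.2963

The sequences differ at positions 13 (C/T), 15 (A/T), 16 (A/G), 17 (T/C), 21 (A/G), 23 (A/T), 26 (A/C), 27 (C/A).
There are 8 differences over 27 sites, so p = 8/27 = 0.2963.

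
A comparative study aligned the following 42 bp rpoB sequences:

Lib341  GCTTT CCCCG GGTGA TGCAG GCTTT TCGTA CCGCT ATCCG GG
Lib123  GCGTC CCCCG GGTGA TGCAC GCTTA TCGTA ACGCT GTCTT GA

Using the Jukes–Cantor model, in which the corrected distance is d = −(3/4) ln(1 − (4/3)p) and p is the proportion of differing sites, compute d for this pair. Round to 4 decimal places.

Mismatches occur at site 3 (T→G), site 5 (T→C), site 20 (G→C), site 25 (T→A), site 31 (C→A), site 36 (A→G), site 39 (C→T), site 40 (G→T), site 42 (G→A).
p = 9/42 = 0.214286.
d = −0.75 · ln(1 − (4/3)·0.214286) = −0.75 · ln(0.714285) = −0.75 · (-0.336473) = 0.2524.

0.2524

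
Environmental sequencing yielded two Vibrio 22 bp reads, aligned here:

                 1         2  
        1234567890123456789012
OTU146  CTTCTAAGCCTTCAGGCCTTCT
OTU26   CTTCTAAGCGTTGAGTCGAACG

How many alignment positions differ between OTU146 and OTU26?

7

The sequences differ at positions 10 (C/G), 13 (C/G), 16 (G/T), 18 (C/G), 19 (T/A), 20 (T/A), 22 (T/G).
That gives 7 mismatches out of 22 aligned sites, so the Hamming distance is 7.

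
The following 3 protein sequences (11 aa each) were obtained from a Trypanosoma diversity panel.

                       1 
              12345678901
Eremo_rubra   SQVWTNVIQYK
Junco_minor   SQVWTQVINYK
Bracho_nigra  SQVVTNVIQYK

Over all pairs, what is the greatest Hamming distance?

3

Pairwise Hamming distances:
  Eremo_rubra vs Junco_minor: 2
  Eremo_rubra vs Bracho_nigra: 1
  Junco_minor vs Bracho_nigra: 3
The largest is 3, between Junco_minor and Bracho_nigra.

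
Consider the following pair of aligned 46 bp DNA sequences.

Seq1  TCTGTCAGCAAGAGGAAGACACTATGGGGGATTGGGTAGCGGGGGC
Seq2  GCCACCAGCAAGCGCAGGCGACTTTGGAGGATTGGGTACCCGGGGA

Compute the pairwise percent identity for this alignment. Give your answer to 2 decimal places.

69.57%

Mismatches occur at site 1 (T→G), site 3 (T→C), site 4 (G→A), site 5 (T→C), site 13 (A→C), site 15 (G→C), site 17 (A→G), site 19 (A→C), site 20 (C→G), site 24 (A→T), site 28 (G→A), site 39 (G→C), site 41 (G→C), site 46 (C→A).
32 of the 46 sites match, so the percent identity is 32/46 × 100 = 69.57%.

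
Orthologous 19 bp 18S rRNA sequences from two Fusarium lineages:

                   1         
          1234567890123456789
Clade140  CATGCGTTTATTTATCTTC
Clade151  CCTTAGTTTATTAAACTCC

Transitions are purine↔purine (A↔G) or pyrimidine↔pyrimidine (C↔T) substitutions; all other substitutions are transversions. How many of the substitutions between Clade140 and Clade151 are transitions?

Differing sites — 2:A/C (Tv); 4:G/T (Tv); 5:C/A (Tv); 13:T/A (Tv); 15:T/A (Tv); 18:T/C (Ti).
Of the 6 differences, 1 transition and 5 transversions, so the answer is 1.

1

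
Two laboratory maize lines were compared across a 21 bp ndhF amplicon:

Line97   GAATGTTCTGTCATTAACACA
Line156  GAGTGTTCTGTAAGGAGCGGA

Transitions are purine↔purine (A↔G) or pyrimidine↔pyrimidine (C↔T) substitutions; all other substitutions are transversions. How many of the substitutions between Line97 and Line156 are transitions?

3

Mismatches occur at site 3 (A↔G, transition), site 12 (C↔A, transversion), site 14 (T↔G, transversion), site 15 (T↔G, transversion), site 17 (A↔G, transition), site 19 (A↔G, transition), site 20 (C↔G, transversion).
Of the 7 differences, 3 transitions and 4 transversions, so the answer is 3.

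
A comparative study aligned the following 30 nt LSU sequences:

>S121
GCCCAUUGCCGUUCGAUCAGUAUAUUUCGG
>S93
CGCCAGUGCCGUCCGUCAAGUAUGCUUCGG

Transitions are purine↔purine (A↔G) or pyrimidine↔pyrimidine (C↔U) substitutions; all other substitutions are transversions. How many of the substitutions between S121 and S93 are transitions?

The sequences differ at positions 1 (G/C, transversion), 2 (C/G, transversion), 6 (U/G, transversion), 13 (U/C, transition), 16 (A/U, transversion), 17 (U/C, transition), 18 (C/A, transversion), 24 (A/G, transition), 25 (U/C, transition).
Of the 9 differences, 4 transitions and 5 transversions, so the answer is 4.

4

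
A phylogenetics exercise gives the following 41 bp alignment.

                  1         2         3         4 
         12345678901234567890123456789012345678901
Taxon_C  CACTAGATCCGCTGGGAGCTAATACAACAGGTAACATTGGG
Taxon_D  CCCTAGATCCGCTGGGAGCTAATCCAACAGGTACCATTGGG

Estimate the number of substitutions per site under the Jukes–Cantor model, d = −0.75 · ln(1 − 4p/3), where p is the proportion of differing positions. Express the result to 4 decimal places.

0.0770

Mismatches occur at site 2 (A↔C), site 24 (A↔C), site 34 (A↔C).
p = 3/41 = 0.073171.
d = −0.75 · ln(1 − (4/3)·0.073171) = −0.75 · ln(0.902439) = −0.75 · (-0.102654) = 0.0770.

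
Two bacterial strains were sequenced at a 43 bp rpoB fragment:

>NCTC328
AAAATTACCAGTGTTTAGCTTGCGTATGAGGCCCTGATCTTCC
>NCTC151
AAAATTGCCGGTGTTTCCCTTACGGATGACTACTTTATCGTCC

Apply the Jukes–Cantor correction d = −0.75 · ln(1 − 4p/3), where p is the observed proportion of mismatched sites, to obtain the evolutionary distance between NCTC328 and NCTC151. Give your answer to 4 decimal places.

0.3490

The sequences differ at positions 7 (A/G), 10 (A/G), 17 (A/C), 18 (G/C), 22 (G/A), 25 (T/G), 30 (G/C), 31 (G/T), 32 (C/A), 34 (C/T), 36 (G/T), 40 (T/G).
p = 12/43 = 0.279070.
d = −0.75 · ln(1 − (4/3)·0.279070) = −0.75 · ln(0.627907) = −0.75 · (-0.465363) = 0.3490.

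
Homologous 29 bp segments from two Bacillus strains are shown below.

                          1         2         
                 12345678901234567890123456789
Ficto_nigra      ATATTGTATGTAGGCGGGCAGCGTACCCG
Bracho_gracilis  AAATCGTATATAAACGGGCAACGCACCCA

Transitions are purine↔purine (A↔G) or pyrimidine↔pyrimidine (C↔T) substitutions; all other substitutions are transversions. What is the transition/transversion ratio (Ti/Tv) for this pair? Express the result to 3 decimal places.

The sequences differ at positions 2 (T/A, transversion), 5 (T/C, transition), 10 (G/A, transition), 13 (G/A, transition), 14 (G/A, transition), 21 (G/A, transition), 24 (T/C, transition), 29 (G/A, transition).
Of the 8 differences, 7 transitions and 1 transversion, so Ti/Tv = 7/1 = 7.000.

7.000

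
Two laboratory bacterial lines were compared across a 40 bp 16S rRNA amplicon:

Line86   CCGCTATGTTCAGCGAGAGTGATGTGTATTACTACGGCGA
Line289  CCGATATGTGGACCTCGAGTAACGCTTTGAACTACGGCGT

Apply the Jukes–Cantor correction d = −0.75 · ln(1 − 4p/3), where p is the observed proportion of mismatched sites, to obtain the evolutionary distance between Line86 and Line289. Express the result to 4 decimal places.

Differing sites — 4:C/A; 10:T/G; 11:C/G; 13:G/C; 15:G/T; 16:A/C; 21:G/A; 23:T/C; 25:T/C; 26:G/T; 28:A/T; 29:T/G; 30:T/A; 40:A/T.
p = 14/40 = 0.350000.
d = −0.75 · ln(1 − (4/3)·0.350000) = −0.75 · ln(0.533333) = −0.75 · (-0.628609) = 0.4715.

0.4715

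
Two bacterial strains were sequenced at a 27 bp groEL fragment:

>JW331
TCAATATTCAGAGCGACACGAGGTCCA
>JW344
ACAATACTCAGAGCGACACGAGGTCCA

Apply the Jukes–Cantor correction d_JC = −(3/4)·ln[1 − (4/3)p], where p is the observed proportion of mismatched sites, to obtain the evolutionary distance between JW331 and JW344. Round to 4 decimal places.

Mismatches occur at site 1 (T↔A), site 7 (T↔C).
p = 2/27 = 0.074074.
d = −0.75 · ln(1 − (4/3)·0.074074) = −0.75 · ln(0.901235) = −0.75 · (-0.103989) = 0.0780.

0.0780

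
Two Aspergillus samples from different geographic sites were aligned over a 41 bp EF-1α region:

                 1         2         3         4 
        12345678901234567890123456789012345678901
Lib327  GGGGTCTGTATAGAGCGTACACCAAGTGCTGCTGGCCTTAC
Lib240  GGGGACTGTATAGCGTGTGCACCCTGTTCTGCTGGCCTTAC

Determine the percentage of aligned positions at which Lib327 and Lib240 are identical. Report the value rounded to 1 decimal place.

Differing sites — 5:T/A; 14:A/C; 16:C/T; 19:A/G; 24:A/C; 25:A/T; 28:G/T.
34 of the 41 sites match, so the percent identity is 34/41 × 100 = 82.9%.

82.9%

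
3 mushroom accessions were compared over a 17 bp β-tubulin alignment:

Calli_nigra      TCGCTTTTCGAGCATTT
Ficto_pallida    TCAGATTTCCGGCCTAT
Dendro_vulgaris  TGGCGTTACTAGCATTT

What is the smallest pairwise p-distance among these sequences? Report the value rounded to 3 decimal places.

0.235

Pairwise Hamming distances:
  Calli_nigra vs Ficto_pallida: 7
  Calli_nigra vs Dendro_vulgaris: 4
  Ficto_pallida vs Dendro_vulgaris: 9
The smallest is 4 mismatches, between Calli_nigra and Dendro_vulgaris; p = 4/17 = 0.235.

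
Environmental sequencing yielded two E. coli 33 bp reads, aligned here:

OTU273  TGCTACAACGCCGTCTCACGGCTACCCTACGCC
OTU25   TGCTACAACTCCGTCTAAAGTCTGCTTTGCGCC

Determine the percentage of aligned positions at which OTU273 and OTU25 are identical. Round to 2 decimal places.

The sequences differ at positions 10 (G/T), 17 (C/A), 19 (C/A), 21 (G/T), 24 (A/G), 26 (C/T), 27 (C/T), 29 (A/G).
25 of the 33 sites match, so the percent identity is 25/33 × 100 = 75.76%.

75.76%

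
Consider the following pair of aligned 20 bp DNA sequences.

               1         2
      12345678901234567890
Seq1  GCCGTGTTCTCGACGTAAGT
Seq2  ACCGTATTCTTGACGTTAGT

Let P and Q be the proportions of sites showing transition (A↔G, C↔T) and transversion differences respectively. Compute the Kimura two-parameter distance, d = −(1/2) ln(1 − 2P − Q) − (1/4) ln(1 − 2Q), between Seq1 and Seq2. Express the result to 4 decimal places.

0.2417

Differing sites — 1:G/A (Ti); 6:G/A (Ti); 11:C/T (Ti); 17:A/T (Tv).
Of the 4 differences, 3 transitions and 1 transversion over 20 sites: P = 3/20 = 0.150000, Q = 1/20 = 0.050000.
d = −0.5·ln(0.650000) − 0.25·ln(0.900000) = −0.5·(-0.430783) − 0.25·(-0.105361) = 0.2417.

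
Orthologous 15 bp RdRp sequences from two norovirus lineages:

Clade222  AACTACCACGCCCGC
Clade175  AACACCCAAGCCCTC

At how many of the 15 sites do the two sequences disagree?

4

Mismatches occur at site 4 (T↔A), site 5 (A↔C), site 9 (C↔A), site 14 (G↔T).
That gives 4 mismatches out of 15 aligned sites, so the Hamming distance is 4.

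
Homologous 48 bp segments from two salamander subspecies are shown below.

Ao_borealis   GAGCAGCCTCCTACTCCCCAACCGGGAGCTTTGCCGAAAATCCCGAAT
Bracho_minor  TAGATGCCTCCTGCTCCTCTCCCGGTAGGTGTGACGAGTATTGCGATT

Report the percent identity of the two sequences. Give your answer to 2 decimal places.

66.67%

Mismatches occur at site 1 (G→T), site 4 (C→A), site 5 (A→T), site 13 (A→G), site 18 (C→T), site 20 (A→T), site 21 (A→C), site 26 (G→T), site 29 (C→G), site 31 (T→G), site 34 (C→A), site 38 (A→G), site 39 (A→T), site 42 (C→T), site 43 (C→G), site 47 (A→T).
32 of the 48 sites match, so the percent identity is 32/48 × 100 = 66.67%.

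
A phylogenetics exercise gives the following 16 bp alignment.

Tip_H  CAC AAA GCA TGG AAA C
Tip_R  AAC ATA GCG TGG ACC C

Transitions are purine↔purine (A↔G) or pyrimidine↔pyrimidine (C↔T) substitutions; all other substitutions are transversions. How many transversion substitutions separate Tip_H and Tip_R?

4

Mismatches occur at site 1 (C/A, transversion), site 5 (A/T, transversion), site 9 (A/G, transition), site 14 (A/C, transversion), site 15 (A/C, transversion).
Of the 5 differences, 1 transition and 4 transversions, so the answer is 4.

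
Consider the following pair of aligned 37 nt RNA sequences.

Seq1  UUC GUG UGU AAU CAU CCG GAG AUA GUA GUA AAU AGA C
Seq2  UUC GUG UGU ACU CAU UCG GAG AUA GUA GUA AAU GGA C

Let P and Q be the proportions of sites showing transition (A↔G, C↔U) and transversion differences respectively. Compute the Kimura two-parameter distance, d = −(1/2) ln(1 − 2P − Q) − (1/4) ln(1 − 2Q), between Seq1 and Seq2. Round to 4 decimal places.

Mismatches occur at site 11 (A/C, transversion), site 16 (C/U, transition), site 34 (A/G, transition).
Of the 3 differences, 2 transitions and 1 transversion over 37 sites: P = 2/37 = 0.054054, Q = 1/37 = 0.027027.
d = −0.5·ln(0.864865) − 0.25·ln(0.945946) = −0.5·(-0.145182) − 0.25·(-0.055570) = 0.0865.

0.0865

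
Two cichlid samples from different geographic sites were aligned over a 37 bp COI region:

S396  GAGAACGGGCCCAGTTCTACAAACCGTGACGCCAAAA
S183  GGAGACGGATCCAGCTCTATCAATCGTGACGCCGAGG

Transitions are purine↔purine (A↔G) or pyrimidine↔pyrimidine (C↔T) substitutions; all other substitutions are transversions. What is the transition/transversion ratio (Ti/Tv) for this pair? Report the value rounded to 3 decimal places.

The sequences differ at positions 2 (A/G, transition), 3 (G/A, transition), 4 (A/G, transition), 9 (G/A, transition), 10 (C/T, transition), 15 (T/C, transition), 20 (C/T, transition), 21 (A/C, transversion), 24 (C/T, transition), 34 (A/G, transition), 36 (A/G, transition), 37 (A/G, transition).
Of the 12 differences, 11 transitions and 1 transversion, so Ti/Tv = 11/1 = 11.000.

11.000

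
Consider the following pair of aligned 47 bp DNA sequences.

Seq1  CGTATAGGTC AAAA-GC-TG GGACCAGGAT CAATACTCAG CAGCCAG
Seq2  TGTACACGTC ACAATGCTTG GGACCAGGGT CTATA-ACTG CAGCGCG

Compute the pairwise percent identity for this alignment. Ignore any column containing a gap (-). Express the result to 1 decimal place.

Excluding the 3 gap columns leaves 44 comparable sites.
The sequences differ at positions 1 (C/T), 5 (T/C), 7 (G/C), 12 (A/C), 29 (A/G), 32 (A/T), 37 (T/A), 39 (A/T), 45 (C/G), 46 (A/C).
34 of the 44 comparable sites match, so the percent identity is 34/44 × 100 = 77.3%.

77.3%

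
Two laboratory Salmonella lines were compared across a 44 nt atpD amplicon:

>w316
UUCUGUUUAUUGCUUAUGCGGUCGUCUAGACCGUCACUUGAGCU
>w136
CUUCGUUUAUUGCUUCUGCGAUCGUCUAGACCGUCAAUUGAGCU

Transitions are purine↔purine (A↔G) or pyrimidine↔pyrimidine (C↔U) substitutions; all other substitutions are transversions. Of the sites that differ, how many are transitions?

The sequences differ at positions 1 (U/C, transition), 3 (C/U, transition), 4 (U/C, transition), 16 (A/C, transversion), 21 (G/A, transition), 37 (C/A, transversion).
Of the 6 differences, 4 transitions and 2 transversions, so the answer is 4.

4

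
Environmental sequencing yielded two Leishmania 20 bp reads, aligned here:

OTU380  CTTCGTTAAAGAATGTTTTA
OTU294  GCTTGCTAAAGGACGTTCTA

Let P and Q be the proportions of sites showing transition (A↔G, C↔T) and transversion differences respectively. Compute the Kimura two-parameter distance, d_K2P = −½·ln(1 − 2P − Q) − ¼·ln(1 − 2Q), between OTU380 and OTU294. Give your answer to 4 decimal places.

Differing sites — 1:C/G (Tv); 2:T/C (Ti); 4:C/T (Ti); 6:T/C (Ti); 12:A/G (Ti); 14:T/C (Ti); 18:T/C (Ti).
Of the 7 differences, 6 transitions and 1 transversion over 20 sites: P = 6/20 = 0.300000, Q = 1/20 = 0.050000.
d = −0.5·ln(0.350000) − 0.25·ln(0.900000) = −0.5·(-1.049822) − 0.25·(-0.105361) = 0.5513.

0.5513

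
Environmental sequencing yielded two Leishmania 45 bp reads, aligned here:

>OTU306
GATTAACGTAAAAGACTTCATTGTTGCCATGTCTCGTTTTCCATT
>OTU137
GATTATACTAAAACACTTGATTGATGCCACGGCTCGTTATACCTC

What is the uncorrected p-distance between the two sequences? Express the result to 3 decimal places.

Differing sites — 6:A/T; 7:C/A; 8:G/C; 14:G/C; 19:C/G; 24:T/A; 30:T/C; 32:T/G; 39:T/A; 41:C/A; 43:A/C; 45:T/C.
There are 12 differences over 45 sites, so p = 12/45 = 0.267.

0.267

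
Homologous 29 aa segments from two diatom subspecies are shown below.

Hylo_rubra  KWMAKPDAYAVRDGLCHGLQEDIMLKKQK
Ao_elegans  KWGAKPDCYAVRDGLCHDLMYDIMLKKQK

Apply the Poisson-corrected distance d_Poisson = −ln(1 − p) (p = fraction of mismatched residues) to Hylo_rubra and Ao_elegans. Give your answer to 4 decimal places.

0.1892

Mismatches occur at site 3 (M→G), site 8 (A→C), site 18 (G→D), site 20 (Q→M), site 21 (E→Y).
p = 5/29 = 0.172414.
d = −ln(1 − 0.172414) = −ln(0.827586) = 0.1892.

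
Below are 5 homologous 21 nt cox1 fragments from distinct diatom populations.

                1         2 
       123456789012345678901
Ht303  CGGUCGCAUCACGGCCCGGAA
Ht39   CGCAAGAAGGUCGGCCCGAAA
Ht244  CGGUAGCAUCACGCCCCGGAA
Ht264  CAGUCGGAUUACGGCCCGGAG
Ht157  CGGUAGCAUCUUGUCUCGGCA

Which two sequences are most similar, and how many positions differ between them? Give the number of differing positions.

2

Pairwise Hamming distances:
  Ht303 vs Ht39: 8
  Ht303 vs Ht244: 2
  Ht303 vs Ht264: 4
  Ht303 vs Ht157: 6
  Ht39 vs Ht244: 8
  Ht39 vs Ht264: 10
  Ht39 vs Ht157: 10
  Ht244 vs Ht264: 6
  Ht244 vs Ht157: 5
  Ht264 vs Ht157: 10
The smallest is 2, between Ht303 and Ht244.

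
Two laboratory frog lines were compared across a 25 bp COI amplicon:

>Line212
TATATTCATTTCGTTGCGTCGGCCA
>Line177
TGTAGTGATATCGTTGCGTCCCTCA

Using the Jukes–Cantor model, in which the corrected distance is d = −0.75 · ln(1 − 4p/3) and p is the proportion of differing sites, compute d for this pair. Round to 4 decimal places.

0.3505

Mismatches occur at site 2 (A/G), site 5 (T/G), site 7 (C/G), site 10 (T/A), site 21 (G/C), site 22 (G/C), site 23 (C/T).
p = 7/25 = 0.280000.
d = −0.75 · ln(1 − (4/3)·0.280000) = −0.75 · ln(0.626667) = −0.75 · (-0.467340) = 0.3505.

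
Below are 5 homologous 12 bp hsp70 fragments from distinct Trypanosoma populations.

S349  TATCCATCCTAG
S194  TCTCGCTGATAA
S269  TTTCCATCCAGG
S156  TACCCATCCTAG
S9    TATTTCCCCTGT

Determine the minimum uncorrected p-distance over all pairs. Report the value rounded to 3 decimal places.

Pairwise Hamming distances:
  S349 vs S194: 6
  S349 vs S269: 3
  S349 vs S156: 1
  S349 vs S9: 6
  S194 vs S269: 8
  S194 vs S156: 7
  S194 vs S9: 8
  S269 vs S156: 4
  S269 vs S9: 7
  S156 vs S9: 7
The smallest is 1 mismatch, between S349 and S156; p = 1/12 = 0.083.

0.083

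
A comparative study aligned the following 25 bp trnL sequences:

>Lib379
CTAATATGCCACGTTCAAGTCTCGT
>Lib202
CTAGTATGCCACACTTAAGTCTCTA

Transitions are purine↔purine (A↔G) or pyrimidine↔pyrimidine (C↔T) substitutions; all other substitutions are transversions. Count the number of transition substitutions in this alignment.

The sequences differ at positions 4 (A/G, transition), 13 (G/A, transition), 14 (T/C, transition), 16 (C/T, transition), 24 (G/T, transversion), 25 (T/A, transversion).
Of the 6 differences, 4 transitions and 2 transversions, so the answer is 4.

4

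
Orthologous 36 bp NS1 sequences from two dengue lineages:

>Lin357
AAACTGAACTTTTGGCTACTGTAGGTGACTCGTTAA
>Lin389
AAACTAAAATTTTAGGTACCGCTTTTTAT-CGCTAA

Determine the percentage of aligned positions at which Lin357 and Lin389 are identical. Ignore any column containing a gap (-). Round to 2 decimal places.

65.71%

Excluding the 1 gap column leaves 35 comparable sites.
Mismatches occur at site 6 (G↔A), site 9 (C↔A), site 14 (G↔A), site 16 (C↔G), site 20 (T↔C), site 22 (T↔C), site 23 (A↔T), site 24 (G↔T), site 25 (G↔T), site 27 (G↔T), site 29 (C↔T), site 33 (T↔C).
23 of the 35 comparable sites match, so the percent identity is 23/35 × 100 = 65.71%.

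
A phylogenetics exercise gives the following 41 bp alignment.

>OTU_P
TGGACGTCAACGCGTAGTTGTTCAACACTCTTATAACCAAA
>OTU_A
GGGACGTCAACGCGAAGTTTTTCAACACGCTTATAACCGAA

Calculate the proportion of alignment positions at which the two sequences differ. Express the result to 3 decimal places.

Differing sites — 1:T/G; 15:T/A; 20:G/T; 29:T/G; 39:A/G.
There are 5 differences over 41 sites, so p = 5/41 = 0.122.

0.122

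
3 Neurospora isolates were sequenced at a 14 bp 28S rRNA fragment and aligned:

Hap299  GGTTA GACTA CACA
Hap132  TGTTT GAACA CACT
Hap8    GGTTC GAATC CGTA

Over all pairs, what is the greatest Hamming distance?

Pairwise Hamming distances:
  Hap299 vs Hap132: 5
  Hap299 vs Hap8: 5
  Hap132 vs Hap8: 7
The largest is 7, between Hap132 and Hap8.

7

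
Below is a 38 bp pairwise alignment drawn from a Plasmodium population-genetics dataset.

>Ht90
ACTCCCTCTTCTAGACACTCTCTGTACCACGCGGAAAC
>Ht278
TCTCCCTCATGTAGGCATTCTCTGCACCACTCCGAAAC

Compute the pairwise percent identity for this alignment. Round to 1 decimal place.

78.9%

The sequences differ at positions 1 (A/T), 9 (T/A), 11 (C/G), 15 (A/G), 18 (C/T), 25 (T/C), 31 (G/T), 33 (G/C).
30 of the 38 sites match, so the percent identity is 30/38 × 100 = 78.9%.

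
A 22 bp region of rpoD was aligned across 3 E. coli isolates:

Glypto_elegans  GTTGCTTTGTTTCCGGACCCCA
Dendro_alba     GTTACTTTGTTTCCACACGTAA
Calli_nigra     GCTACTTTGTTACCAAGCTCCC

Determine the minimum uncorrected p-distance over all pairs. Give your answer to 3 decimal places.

Pairwise Hamming distances:
  Glypto_elegans vs Dendro_alba: 6
  Glypto_elegans vs Calli_nigra: 8
  Dendro_alba vs Calli_nigra: 8
The smallest is 6 mismatches, between Glypto_elegans and Dendro_alba; p = 6/22 = 0.273.

0.273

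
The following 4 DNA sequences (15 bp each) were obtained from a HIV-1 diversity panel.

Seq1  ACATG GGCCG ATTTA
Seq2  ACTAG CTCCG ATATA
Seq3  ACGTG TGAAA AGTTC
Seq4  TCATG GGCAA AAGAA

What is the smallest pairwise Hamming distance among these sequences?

Pairwise Hamming distances:
  Seq1 vs Seq2: 5
  Seq1 vs Seq3: 7
  Seq1 vs Seq4: 6
  Seq2 vs Seq3: 10
  Seq2 vs Seq4: 10
  Seq3 vs Seq4: 8
The smallest is 5, between Seq1 and Seq2.

5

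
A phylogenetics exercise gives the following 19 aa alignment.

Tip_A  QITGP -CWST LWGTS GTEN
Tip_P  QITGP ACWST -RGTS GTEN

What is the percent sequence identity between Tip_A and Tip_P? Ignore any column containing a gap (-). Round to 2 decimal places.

94.12%

Excluding the 2 gap columns leaves 17 comparable sites.
The sequences differ at position 12 (W/R).
16 of the 17 comparable sites match, so the percent identity is 16/17 × 100 = 94.12%.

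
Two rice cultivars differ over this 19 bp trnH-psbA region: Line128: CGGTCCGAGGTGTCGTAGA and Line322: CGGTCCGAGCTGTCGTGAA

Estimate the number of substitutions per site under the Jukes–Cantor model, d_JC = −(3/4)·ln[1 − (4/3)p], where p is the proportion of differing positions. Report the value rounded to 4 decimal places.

Mismatches occur at site 10 (G/C), site 17 (A/G), site 18 (G/A).
p = 3/19 = 0.157895.
d = −0.75 · ln(1 − (4/3)·0.157895) = −0.75 · ln(0.789473) = −0.75 · (-0.236390) = 0.1773.

0.1773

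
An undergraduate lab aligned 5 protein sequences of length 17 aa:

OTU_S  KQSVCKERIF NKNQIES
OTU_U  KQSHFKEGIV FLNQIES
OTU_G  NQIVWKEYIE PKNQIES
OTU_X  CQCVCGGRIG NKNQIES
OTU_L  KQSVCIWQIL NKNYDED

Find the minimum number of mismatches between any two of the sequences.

5

Pairwise Hamming distances:
  OTU_S vs OTU_U: 6
  OTU_S vs OTU_G: 6
  OTU_S vs OTU_X: 5
  OTU_S vs OTU_L: 7
  OTU_U vs OTU_G: 8
  OTU_U vs OTU_X: 10
  OTU_U vs OTU_L: 11
  OTU_G vs OTU_X: 8
  OTU_G vs OTU_L: 11
  OTU_X vs OTU_L: 9
The smallest is 5, between OTU_S and OTU_X.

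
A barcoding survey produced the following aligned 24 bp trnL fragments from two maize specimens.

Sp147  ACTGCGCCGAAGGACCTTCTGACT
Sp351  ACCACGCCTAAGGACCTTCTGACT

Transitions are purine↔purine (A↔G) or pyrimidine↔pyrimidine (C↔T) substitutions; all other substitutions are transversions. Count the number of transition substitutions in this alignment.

2

Differing sites — 3:T/C (Ti); 4:G/A (Ti); 9:G/T (Tv).
Of the 3 differences, 2 transitions and 1 transversion, so the answer is 2.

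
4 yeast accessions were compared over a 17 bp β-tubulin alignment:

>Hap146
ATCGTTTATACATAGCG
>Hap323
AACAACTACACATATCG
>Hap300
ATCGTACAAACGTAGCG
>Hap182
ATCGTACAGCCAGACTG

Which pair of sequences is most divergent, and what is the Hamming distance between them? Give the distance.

10

Pairwise Hamming distances:
  Hap146 vs Hap323: 6
  Hap146 vs Hap300: 4
  Hap146 vs Hap182: 7
  Hap323 vs Hap300: 8
  Hap323 vs Hap182: 10
  Hap300 vs Hap182: 6
The largest is 10, between Hap323 and Hap182.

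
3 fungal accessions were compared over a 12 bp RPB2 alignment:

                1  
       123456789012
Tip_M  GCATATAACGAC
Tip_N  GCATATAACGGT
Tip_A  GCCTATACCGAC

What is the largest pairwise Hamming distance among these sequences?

4

Pairwise Hamming distances:
  Tip_M vs Tip_N: 2
  Tip_M vs Tip_A: 2
  Tip_N vs Tip_A: 4
The largest is 4, between Tip_N and Tip_A.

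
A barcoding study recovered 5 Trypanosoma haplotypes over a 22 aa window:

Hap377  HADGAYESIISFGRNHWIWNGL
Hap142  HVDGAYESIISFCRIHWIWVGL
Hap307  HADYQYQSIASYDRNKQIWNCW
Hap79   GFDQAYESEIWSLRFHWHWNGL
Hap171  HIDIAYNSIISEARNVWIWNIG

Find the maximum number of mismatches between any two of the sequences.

16

Pairwise Hamming distances:
  Hap377 vs Hap142: 4
  Hap377 vs Hap307: 10
  Hap377 vs Hap79: 9
  Hap377 vs Hap171: 8
  Hap142 vs Hap307: 13
  Hap142 vs Hap79: 10
  Hap142 vs Hap171: 10
  Hap307 vs Hap79: 16
  Hap307 vs Hap171: 11
  Hap79 vs Hap171: 13
The largest is 16, between Hap307 and Hap79.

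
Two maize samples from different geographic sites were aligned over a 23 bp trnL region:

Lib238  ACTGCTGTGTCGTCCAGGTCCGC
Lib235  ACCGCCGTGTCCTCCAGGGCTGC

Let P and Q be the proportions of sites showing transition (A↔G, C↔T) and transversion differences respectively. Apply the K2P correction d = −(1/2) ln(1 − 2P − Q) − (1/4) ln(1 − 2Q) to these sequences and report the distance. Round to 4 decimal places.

0.2615

Differing sites — 3:T/C (Ti); 6:T/C (Ti); 12:G/C (Tv); 19:T/G (Tv); 21:C/T (Ti).
Of the 5 differences, 3 transitions and 2 transversions over 23 sites: P = 3/23 = 0.130435, Q = 2/23 = 0.086957.
d = −0.5·ln(0.652173) − 0.25·ln(0.826086) = −0.5·(-0.427445) − 0.25·(-0.191056) = 0.2615.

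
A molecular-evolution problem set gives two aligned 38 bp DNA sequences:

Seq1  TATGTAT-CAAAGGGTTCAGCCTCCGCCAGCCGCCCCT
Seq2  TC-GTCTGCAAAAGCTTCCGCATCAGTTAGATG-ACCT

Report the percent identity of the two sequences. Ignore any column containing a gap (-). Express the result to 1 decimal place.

65.7%

Excluding the 3 gap columns leaves 35 comparable sites.
Mismatches occur at site 2 (A→C), site 6 (A→C), site 13 (G→A), site 15 (G→C), site 19 (A→C), site 22 (C→A), site 25 (C→A), site 27 (C→T), site 28 (C→T), site 31 (C→A), site 32 (C→T), site 35 (C→A).
23 of the 35 comparable sites match, so the percent identity is 23/35 × 100 = 65.7%.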